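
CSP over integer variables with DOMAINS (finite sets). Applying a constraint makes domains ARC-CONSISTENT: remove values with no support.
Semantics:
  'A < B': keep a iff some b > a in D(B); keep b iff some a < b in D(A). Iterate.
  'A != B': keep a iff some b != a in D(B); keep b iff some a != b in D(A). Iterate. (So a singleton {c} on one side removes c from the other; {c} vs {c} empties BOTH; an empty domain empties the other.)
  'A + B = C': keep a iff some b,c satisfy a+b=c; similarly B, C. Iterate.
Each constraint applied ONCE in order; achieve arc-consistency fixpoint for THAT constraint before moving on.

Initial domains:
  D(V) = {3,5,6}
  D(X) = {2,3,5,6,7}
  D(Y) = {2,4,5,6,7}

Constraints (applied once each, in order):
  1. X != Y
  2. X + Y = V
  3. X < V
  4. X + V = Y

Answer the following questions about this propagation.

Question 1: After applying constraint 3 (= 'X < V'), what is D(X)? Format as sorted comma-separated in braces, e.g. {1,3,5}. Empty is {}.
Constraint 1 (X != Y) on D(X)={2,3,5,6,7} D(Y)={2,4,5,6,7}: no change
Constraint 2 (X + Y = V) on D(X)={2,3,5,6,7} D(Y)={2,4,5,6,7} D(V)={3,5,6}: X {2,3,5,6,7}->{2,3}; Y {2,4,5,6,7}->{2,4}; V {3,5,6}->{5,6}
Constraint 3 (X < V) on D(X)={2,3} D(V)={5,6}: no change
So after constraint 3: D(X) = {2,3}

Answer: {2,3}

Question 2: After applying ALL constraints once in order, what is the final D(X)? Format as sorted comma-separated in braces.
Constraint 1 (X != Y) on D(X)={2,3,5,6,7} D(Y)={2,4,5,6,7}: no change
Constraint 2 (X + Y = V) on D(X)={2,3,5,6,7} D(Y)={2,4,5,6,7} D(V)={3,5,6}: X {2,3,5,6,7}->{2,3}; Y {2,4,5,6,7}->{2,4}; V {3,5,6}->{5,6}
Constraint 3 (X < V) on D(X)={2,3} D(V)={5,6}: no change
Constraint 4 (X + V = Y) on D(X)={2,3} D(V)={5,6} D(Y)={2,4}: X {2,3}->{}; V {5,6}->{}; Y {2,4}->{}
So after all 4 constraints: D(X) = {}

Answer: {}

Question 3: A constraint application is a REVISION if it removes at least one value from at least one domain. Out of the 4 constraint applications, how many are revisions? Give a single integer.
Constraint 1 (X != Y) on D(X)={2,3,5,6,7} D(Y)={2,4,5,6,7}: no change => not a revision
Constraint 2 (X + Y = V) on D(X)={2,3,5,6,7} D(Y)={2,4,5,6,7} D(V)={3,5,6}: X {2,3,5,6,7}->{2,3}; Y {2,4,5,6,7}->{2,4}; V {3,5,6}->{5,6} => REVISION
Constraint 3 (X < V) on D(X)={2,3} D(V)={5,6}: no change => not a revision
Constraint 4 (X + V = Y) on D(X)={2,3} D(V)={5,6} D(Y)={2,4}: X {2,3}->{}; V {5,6}->{}; Y {2,4}->{} => REVISION
Total revisions = 2

Answer: 2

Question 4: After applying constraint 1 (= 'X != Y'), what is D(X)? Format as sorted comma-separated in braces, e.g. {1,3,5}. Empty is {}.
Answer: {2,3,5,6,7}

Derivation:
Constraint 1 (X != Y) on D(X)={2,3,5,6,7} D(Y)={2,4,5,6,7}: no change
So after constraint 1: D(X) = {2,3,5,6,7}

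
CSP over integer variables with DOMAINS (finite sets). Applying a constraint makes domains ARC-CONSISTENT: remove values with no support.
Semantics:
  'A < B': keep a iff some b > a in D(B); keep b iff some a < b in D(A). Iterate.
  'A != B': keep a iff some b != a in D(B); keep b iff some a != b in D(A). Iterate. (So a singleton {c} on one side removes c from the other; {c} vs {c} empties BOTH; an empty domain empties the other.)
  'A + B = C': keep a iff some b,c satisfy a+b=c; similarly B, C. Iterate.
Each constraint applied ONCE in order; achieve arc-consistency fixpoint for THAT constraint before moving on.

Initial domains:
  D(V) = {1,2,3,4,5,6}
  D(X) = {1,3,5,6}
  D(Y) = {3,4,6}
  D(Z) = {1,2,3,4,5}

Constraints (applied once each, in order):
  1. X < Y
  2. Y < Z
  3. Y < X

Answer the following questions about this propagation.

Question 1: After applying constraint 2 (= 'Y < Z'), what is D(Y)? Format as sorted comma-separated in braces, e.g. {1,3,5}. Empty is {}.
Constraint 1 (X < Y) on D(X)={1,3,5,6} D(Y)={3,4,6}: X {1,3,5,6}->{1,3,5}
Constraint 2 (Y < Z) on D(Y)={3,4,6} D(Z)={1,2,3,4,5}: Y {3,4,6}->{3,4}; Z {1,2,3,4,5}->{4,5}
So after constraint 2: D(Y) = {3,4}

Answer: {3,4}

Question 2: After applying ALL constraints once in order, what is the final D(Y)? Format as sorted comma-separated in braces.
Answer: {3,4}

Derivation:
Constraint 1 (X < Y) on D(X)={1,3,5,6} D(Y)={3,4,6}: X {1,3,5,6}->{1,3,5}
Constraint 2 (Y < Z) on D(Y)={3,4,6} D(Z)={1,2,3,4,5}: Y {3,4,6}->{3,4}; Z {1,2,3,4,5}->{4,5}
Constraint 3 (Y < X) on D(Y)={3,4} D(X)={1,3,5}: X {1,3,5}->{5}
So after all 3 constraints: D(Y) = {3,4}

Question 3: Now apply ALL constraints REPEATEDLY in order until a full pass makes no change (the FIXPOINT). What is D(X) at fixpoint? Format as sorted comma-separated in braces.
Answer: {}

Derivation:
pass 0 (initial): D(X)={1,3,5,6}
pass 1: X {1,3,5,6}->{5}; Y {3,4,6}->{3,4}; Z {1,2,3,4,5}->{4,5}
pass 2: X {5}->{}; Y {3,4}->{}; Z {4,5}->{}
pass 3: no change
Fixpoint after 3 passes: D(X) = {}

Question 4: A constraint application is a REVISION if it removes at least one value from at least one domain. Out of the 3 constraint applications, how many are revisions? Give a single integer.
Constraint 1 (X < Y) on D(X)={1,3,5,6} D(Y)={3,4,6}: X {1,3,5,6}->{1,3,5} => REVISION
Constraint 2 (Y < Z) on D(Y)={3,4,6} D(Z)={1,2,3,4,5}: Y {3,4,6}->{3,4}; Z {1,2,3,4,5}->{4,5} => REVISION
Constraint 3 (Y < X) on D(Y)={3,4} D(X)={1,3,5}: X {1,3,5}->{5} => REVISION
Total revisions = 3

Answer: 3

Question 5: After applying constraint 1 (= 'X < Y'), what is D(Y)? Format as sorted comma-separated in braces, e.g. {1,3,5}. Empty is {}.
Answer: {3,4,6}

Derivation:
Constraint 1 (X < Y) on D(X)={1,3,5,6} D(Y)={3,4,6}: X {1,3,5,6}->{1,3,5}
So after constraint 1: D(Y) = {3,4,6}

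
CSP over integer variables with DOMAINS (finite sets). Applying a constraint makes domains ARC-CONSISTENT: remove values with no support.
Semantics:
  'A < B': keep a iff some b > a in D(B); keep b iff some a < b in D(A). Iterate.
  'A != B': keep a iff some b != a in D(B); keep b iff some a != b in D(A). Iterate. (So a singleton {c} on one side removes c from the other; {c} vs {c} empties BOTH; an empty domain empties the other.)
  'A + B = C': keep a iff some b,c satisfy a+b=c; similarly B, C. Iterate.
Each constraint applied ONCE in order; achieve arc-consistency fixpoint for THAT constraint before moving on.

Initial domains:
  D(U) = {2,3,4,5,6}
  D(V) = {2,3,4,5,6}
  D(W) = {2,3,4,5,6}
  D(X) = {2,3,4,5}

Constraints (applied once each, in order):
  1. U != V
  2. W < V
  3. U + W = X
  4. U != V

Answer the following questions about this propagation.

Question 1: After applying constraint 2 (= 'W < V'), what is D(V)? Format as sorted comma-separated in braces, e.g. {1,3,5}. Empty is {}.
Constraint 1 (U != V) on D(U)={2,3,4,5,6} D(V)={2,3,4,5,6}: no change
Constraint 2 (W < V) on D(W)={2,3,4,5,6} D(V)={2,3,4,5,6}: W {2,3,4,5,6}->{2,3,4,5}; V {2,3,4,5,6}->{3,4,5,6}
So after constraint 2: D(V) = {3,4,5,6}

Answer: {3,4,5,6}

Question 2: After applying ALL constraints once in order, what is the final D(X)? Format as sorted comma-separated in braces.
Answer: {4,5}

Derivation:
Constraint 1 (U != V) on D(U)={2,3,4,5,6} D(V)={2,3,4,5,6}: no change
Constraint 2 (W < V) on D(W)={2,3,4,5,6} D(V)={2,3,4,5,6}: W {2,3,4,5,6}->{2,3,4,5}; V {2,3,4,5,6}->{3,4,5,6}
Constraint 3 (U + W = X) on D(U)={2,3,4,5,6} D(W)={2,3,4,5} D(X)={2,3,4,5}: U {2,3,4,5,6}->{2,3}; W {2,3,4,5}->{2,3}; X {2,3,4,5}->{4,5}
Constraint 4 (U != V) on D(U)={2,3} D(V)={3,4,5,6}: no change
So after all 4 constraints: D(X) = {4,5}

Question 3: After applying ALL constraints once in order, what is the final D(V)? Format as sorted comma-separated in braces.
Constraint 1 (U != V) on D(U)={2,3,4,5,6} D(V)={2,3,4,5,6}: no change
Constraint 2 (W < V) on D(W)={2,3,4,5,6} D(V)={2,3,4,5,6}: W {2,3,4,5,6}->{2,3,4,5}; V {2,3,4,5,6}->{3,4,5,6}
Constraint 3 (U + W = X) on D(U)={2,3,4,5,6} D(W)={2,3,4,5} D(X)={2,3,4,5}: U {2,3,4,5,6}->{2,3}; W {2,3,4,5}->{2,3}; X {2,3,4,5}->{4,5}
Constraint 4 (U != V) on D(U)={2,3} D(V)={3,4,5,6}: no change
So after all 4 constraints: D(V) = {3,4,5,6}

Answer: {3,4,5,6}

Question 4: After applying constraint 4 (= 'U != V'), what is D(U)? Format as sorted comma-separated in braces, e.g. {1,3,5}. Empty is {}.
Answer: {2,3}

Derivation:
Constraint 1 (U != V) on D(U)={2,3,4,5,6} D(V)={2,3,4,5,6}: no change
Constraint 2 (W < V) on D(W)={2,3,4,5,6} D(V)={2,3,4,5,6}: W {2,3,4,5,6}->{2,3,4,5}; V {2,3,4,5,6}->{3,4,5,6}
Constraint 3 (U + W = X) on D(U)={2,3,4,5,6} D(W)={2,3,4,5} D(X)={2,3,4,5}: U {2,3,4,5,6}->{2,3}; W {2,3,4,5}->{2,3}; X {2,3,4,5}->{4,5}
Constraint 4 (U != V) on D(U)={2,3} D(V)={3,4,5,6}: no change
So after constraint 4: D(U) = {2,3}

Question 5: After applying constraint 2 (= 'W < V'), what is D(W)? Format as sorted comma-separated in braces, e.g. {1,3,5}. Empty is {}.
Constraint 1 (U != V) on D(U)={2,3,4,5,6} D(V)={2,3,4,5,6}: no change
Constraint 2 (W < V) on D(W)={2,3,4,5,6} D(V)={2,3,4,5,6}: W {2,3,4,5,6}->{2,3,4,5}; V {2,3,4,5,6}->{3,4,5,6}
So after constraint 2: D(W) = {2,3,4,5}

Answer: {2,3,4,5}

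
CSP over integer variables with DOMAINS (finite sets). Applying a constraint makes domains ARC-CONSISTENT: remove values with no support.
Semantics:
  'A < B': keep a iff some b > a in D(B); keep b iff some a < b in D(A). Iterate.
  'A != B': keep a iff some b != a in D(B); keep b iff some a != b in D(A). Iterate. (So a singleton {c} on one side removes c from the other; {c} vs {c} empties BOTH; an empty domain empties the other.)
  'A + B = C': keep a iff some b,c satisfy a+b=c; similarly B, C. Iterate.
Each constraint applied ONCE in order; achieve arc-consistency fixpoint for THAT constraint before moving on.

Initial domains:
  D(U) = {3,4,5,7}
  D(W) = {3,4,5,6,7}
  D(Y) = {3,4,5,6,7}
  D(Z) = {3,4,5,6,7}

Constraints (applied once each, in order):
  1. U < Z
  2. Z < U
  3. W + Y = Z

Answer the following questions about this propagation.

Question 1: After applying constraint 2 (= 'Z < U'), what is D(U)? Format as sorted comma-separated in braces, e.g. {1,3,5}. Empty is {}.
Answer: {5}

Derivation:
Constraint 1 (U < Z) on D(U)={3,4,5,7} D(Z)={3,4,5,6,7}: U {3,4,5,7}->{3,4,5}; Z {3,4,5,6,7}->{4,5,6,7}
Constraint 2 (Z < U) on D(Z)={4,5,6,7} D(U)={3,4,5}: Z {4,5,6,7}->{4}; U {3,4,5}->{5}
So after constraint 2: D(U) = {5}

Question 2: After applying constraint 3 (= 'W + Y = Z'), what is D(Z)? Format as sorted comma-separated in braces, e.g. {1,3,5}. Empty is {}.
Constraint 1 (U < Z) on D(U)={3,4,5,7} D(Z)={3,4,5,6,7}: U {3,4,5,7}->{3,4,5}; Z {3,4,5,6,7}->{4,5,6,7}
Constraint 2 (Z < U) on D(Z)={4,5,6,7} D(U)={3,4,5}: Z {4,5,6,7}->{4}; U {3,4,5}->{5}
Constraint 3 (W + Y = Z) on D(W)={3,4,5,6,7} D(Y)={3,4,5,6,7} D(Z)={4}: W {3,4,5,6,7}->{}; Y {3,4,5,6,7}->{}; Z {4}->{}
So after constraint 3: D(Z) = {}

Answer: {}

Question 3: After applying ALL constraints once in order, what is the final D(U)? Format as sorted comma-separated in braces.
Constraint 1 (U < Z) on D(U)={3,4,5,7} D(Z)={3,4,5,6,7}: U {3,4,5,7}->{3,4,5}; Z {3,4,5,6,7}->{4,5,6,7}
Constraint 2 (Z < U) on D(Z)={4,5,6,7} D(U)={3,4,5}: Z {4,5,6,7}->{4}; U {3,4,5}->{5}
Constraint 3 (W + Y = Z) on D(W)={3,4,5,6,7} D(Y)={3,4,5,6,7} D(Z)={4}: W {3,4,5,6,7}->{}; Y {3,4,5,6,7}->{}; Z {4}->{}
So after all 3 constraints: D(U) = {5}

Answer: {5}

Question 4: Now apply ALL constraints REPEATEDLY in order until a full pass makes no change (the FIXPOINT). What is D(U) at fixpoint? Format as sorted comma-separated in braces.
pass 0 (initial): D(U)={3,4,5,7}
pass 1: U {3,4,5,7}->{5}; W {3,4,5,6,7}->{}; Y {3,4,5,6,7}->{}; Z {3,4,5,6,7}->{}
pass 2: U {5}->{}
pass 3: no change
Fixpoint after 3 passes: D(U) = {}

Answer: {}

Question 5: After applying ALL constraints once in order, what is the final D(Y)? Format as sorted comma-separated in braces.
Constraint 1 (U < Z) on D(U)={3,4,5,7} D(Z)={3,4,5,6,7}: U {3,4,5,7}->{3,4,5}; Z {3,4,5,6,7}->{4,5,6,7}
Constraint 2 (Z < U) on D(Z)={4,5,6,7} D(U)={3,4,5}: Z {4,5,6,7}->{4}; U {3,4,5}->{5}
Constraint 3 (W + Y = Z) on D(W)={3,4,5,6,7} D(Y)={3,4,5,6,7} D(Z)={4}: W {3,4,5,6,7}->{}; Y {3,4,5,6,7}->{}; Z {4}->{}
So after all 3 constraints: D(Y) = {}

Answer: {}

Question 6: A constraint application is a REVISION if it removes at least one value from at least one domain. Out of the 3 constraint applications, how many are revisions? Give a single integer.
Answer: 3

Derivation:
Constraint 1 (U < Z) on D(U)={3,4,5,7} D(Z)={3,4,5,6,7}: U {3,4,5,7}->{3,4,5}; Z {3,4,5,6,7}->{4,5,6,7} => REVISION
Constraint 2 (Z < U) on D(Z)={4,5,6,7} D(U)={3,4,5}: Z {4,5,6,7}->{4}; U {3,4,5}->{5} => REVISION
Constraint 3 (W + Y = Z) on D(W)={3,4,5,6,7} D(Y)={3,4,5,6,7} D(Z)={4}: W {3,4,5,6,7}->{}; Y {3,4,5,6,7}->{}; Z {4}->{} => REVISION
Total revisions = 3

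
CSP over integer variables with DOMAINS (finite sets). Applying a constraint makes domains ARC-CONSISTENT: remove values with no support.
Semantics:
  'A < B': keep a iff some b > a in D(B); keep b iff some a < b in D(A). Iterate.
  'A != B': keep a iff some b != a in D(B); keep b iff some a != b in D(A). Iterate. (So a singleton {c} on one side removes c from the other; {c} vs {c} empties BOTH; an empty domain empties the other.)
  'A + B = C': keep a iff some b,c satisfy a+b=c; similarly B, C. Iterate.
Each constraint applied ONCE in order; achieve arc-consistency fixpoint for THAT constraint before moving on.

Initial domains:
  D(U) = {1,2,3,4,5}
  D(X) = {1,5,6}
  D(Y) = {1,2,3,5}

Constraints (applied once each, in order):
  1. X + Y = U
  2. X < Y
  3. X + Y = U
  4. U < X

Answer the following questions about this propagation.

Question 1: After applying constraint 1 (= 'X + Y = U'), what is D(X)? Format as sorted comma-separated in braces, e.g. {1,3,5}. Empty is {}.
Answer: {1}

Derivation:
Constraint 1 (X + Y = U) on D(X)={1,5,6} D(Y)={1,2,3,5} D(U)={1,2,3,4,5}: X {1,5,6}->{1}; Y {1,2,3,5}->{1,2,3}; U {1,2,3,4,5}->{2,3,4}
So after constraint 1: D(X) = {1}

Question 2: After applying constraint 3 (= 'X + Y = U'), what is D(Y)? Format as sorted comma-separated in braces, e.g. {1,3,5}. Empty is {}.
Answer: {2,3}

Derivation:
Constraint 1 (X + Y = U) on D(X)={1,5,6} D(Y)={1,2,3,5} D(U)={1,2,3,4,5}: X {1,5,6}->{1}; Y {1,2,3,5}->{1,2,3}; U {1,2,3,4,5}->{2,3,4}
Constraint 2 (X < Y) on D(X)={1} D(Y)={1,2,3}: Y {1,2,3}->{2,3}
Constraint 3 (X + Y = U) on D(X)={1} D(Y)={2,3} D(U)={2,3,4}: U {2,3,4}->{3,4}
So after constraint 3: D(Y) = {2,3}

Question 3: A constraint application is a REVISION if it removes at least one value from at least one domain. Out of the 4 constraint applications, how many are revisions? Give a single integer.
Constraint 1 (X + Y = U) on D(X)={1,5,6} D(Y)={1,2,3,5} D(U)={1,2,3,4,5}: X {1,5,6}->{1}; Y {1,2,3,5}->{1,2,3}; U {1,2,3,4,5}->{2,3,4} => REVISION
Constraint 2 (X < Y) on D(X)={1} D(Y)={1,2,3}: Y {1,2,3}->{2,3} => REVISION
Constraint 3 (X + Y = U) on D(X)={1} D(Y)={2,3} D(U)={2,3,4}: U {2,3,4}->{3,4} => REVISION
Constraint 4 (U < X) on D(U)={3,4} D(X)={1}: U {3,4}->{}; X {1}->{} => REVISION
Total revisions = 4

Answer: 4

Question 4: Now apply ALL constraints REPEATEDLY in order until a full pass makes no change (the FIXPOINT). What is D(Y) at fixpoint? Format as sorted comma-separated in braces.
Answer: {}

Derivation:
pass 0 (initial): D(Y)={1,2,3,5}
pass 1: U {1,2,3,4,5}->{}; X {1,5,6}->{}; Y {1,2,3,5}->{2,3}
pass 2: Y {2,3}->{}
pass 3: no change
Fixpoint after 3 passes: D(Y) = {}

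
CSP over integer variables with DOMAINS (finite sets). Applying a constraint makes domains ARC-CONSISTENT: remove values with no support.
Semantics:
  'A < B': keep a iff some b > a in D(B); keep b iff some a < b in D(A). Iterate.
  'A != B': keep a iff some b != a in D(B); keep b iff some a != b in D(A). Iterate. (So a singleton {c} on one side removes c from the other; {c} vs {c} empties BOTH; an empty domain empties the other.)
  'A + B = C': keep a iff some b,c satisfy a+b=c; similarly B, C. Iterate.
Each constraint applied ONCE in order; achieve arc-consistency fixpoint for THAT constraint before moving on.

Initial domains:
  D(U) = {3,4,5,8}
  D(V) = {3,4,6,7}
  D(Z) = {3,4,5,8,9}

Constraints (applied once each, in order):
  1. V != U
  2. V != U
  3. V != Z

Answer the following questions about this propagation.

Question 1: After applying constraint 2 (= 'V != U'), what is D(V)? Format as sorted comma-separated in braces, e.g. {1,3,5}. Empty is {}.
Constraint 1 (V != U) on D(V)={3,4,6,7} D(U)={3,4,5,8}: no change
Constraint 2 (V != U) on D(V)={3,4,6,7} D(U)={3,4,5,8}: no change
So after constraint 2: D(V) = {3,4,6,7}

Answer: {3,4,6,7}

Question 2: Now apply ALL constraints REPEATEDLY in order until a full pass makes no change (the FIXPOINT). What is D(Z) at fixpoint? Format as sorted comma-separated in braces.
pass 0 (initial): D(Z)={3,4,5,8,9}
pass 1: no change
Fixpoint after 1 passes: D(Z) = {3,4,5,8,9}

Answer: {3,4,5,8,9}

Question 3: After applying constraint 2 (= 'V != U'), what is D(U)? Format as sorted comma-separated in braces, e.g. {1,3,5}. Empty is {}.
Constraint 1 (V != U) on D(V)={3,4,6,7} D(U)={3,4,5,8}: no change
Constraint 2 (V != U) on D(V)={3,4,6,7} D(U)={3,4,5,8}: no change
So after constraint 2: D(U) = {3,4,5,8}

Answer: {3,4,5,8}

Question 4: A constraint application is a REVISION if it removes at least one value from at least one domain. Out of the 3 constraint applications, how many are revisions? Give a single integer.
Answer: 0

Derivation:
Constraint 1 (V != U) on D(V)={3,4,6,7} D(U)={3,4,5,8}: no change => not a revision
Constraint 2 (V != U) on D(V)={3,4,6,7} D(U)={3,4,5,8}: no change => not a revision
Constraint 3 (V != Z) on D(V)={3,4,6,7} D(Z)={3,4,5,8,9}: no change => not a revision
Total revisions = 0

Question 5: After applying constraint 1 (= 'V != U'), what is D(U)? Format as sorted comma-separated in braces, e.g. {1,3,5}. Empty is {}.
Answer: {3,4,5,8}

Derivation:
Constraint 1 (V != U) on D(V)={3,4,6,7} D(U)={3,4,5,8}: no change
So after constraint 1: D(U) = {3,4,5,8}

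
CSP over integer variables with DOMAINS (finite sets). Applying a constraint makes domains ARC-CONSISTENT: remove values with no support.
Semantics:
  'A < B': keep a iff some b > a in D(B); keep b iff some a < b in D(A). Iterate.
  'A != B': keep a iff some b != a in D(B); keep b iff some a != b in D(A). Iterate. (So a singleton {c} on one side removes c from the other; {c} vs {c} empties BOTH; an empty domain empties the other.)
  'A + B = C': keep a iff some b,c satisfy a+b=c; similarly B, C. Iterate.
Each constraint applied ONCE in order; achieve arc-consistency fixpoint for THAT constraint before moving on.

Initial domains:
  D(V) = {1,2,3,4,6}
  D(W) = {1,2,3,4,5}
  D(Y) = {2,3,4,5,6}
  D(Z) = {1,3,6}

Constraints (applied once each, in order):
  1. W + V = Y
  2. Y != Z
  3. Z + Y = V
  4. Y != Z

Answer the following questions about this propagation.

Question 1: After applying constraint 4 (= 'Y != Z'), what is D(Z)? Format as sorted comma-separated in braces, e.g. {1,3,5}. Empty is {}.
Constraint 1 (W + V = Y) on D(W)={1,2,3,4,5} D(V)={1,2,3,4,6} D(Y)={2,3,4,5,6}: V {1,2,3,4,6}->{1,2,3,4}
Constraint 2 (Y != Z) on D(Y)={2,3,4,5,6} D(Z)={1,3,6}: no change
Constraint 3 (Z + Y = V) on D(Z)={1,3,6} D(Y)={2,3,4,5,6} D(V)={1,2,3,4}: Z {1,3,6}->{1}; Y {2,3,4,5,6}->{2,3}; V {1,2,3,4}->{3,4}
Constraint 4 (Y != Z) on D(Y)={2,3} D(Z)={1}: no change
So after constraint 4: D(Z) = {1}

Answer: {1}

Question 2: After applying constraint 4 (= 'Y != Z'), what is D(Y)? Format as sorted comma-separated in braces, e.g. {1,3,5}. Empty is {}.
Answer: {2,3}

Derivation:
Constraint 1 (W + V = Y) on D(W)={1,2,3,4,5} D(V)={1,2,3,4,6} D(Y)={2,3,4,5,6}: V {1,2,3,4,6}->{1,2,3,4}
Constraint 2 (Y != Z) on D(Y)={2,3,4,5,6} D(Z)={1,3,6}: no change
Constraint 3 (Z + Y = V) on D(Z)={1,3,6} D(Y)={2,3,4,5,6} D(V)={1,2,3,4}: Z {1,3,6}->{1}; Y {2,3,4,5,6}->{2,3}; V {1,2,3,4}->{3,4}
Constraint 4 (Y != Z) on D(Y)={2,3} D(Z)={1}: no change
So after constraint 4: D(Y) = {2,3}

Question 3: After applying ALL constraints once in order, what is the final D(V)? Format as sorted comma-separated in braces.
Constraint 1 (W + V = Y) on D(W)={1,2,3,4,5} D(V)={1,2,3,4,6} D(Y)={2,3,4,5,6}: V {1,2,3,4,6}->{1,2,3,4}
Constraint 2 (Y != Z) on D(Y)={2,3,4,5,6} D(Z)={1,3,6}: no change
Constraint 3 (Z + Y = V) on D(Z)={1,3,6} D(Y)={2,3,4,5,6} D(V)={1,2,3,4}: Z {1,3,6}->{1}; Y {2,3,4,5,6}->{2,3}; V {1,2,3,4}->{3,4}
Constraint 4 (Y != Z) on D(Y)={2,3} D(Z)={1}: no change
So after all 4 constraints: D(V) = {3,4}

Answer: {3,4}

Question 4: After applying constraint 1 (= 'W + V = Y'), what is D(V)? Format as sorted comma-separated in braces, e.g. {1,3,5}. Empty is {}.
Constraint 1 (W + V = Y) on D(W)={1,2,3,4,5} D(V)={1,2,3,4,6} D(Y)={2,3,4,5,6}: V {1,2,3,4,6}->{1,2,3,4}
So after constraint 1: D(V) = {1,2,3,4}

Answer: {1,2,3,4}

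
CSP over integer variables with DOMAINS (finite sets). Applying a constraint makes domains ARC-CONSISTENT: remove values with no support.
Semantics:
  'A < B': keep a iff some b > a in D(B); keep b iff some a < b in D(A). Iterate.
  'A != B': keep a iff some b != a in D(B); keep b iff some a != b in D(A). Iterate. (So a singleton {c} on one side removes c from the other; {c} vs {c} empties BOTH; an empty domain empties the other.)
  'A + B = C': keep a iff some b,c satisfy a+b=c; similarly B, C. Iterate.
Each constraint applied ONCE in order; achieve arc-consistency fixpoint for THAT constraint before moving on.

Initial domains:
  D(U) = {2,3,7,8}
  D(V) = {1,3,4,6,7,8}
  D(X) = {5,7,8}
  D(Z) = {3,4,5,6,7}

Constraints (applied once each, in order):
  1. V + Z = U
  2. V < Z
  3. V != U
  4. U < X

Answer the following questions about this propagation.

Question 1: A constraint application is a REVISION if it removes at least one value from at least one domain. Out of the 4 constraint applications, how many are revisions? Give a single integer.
Constraint 1 (V + Z = U) on D(V)={1,3,4,6,7,8} D(Z)={3,4,5,6,7} D(U)={2,3,7,8}: V {1,3,4,6,7,8}->{1,3,4}; U {2,3,7,8}->{7,8} => REVISION
Constraint 2 (V < Z) on D(V)={1,3,4} D(Z)={3,4,5,6,7}: no change => not a revision
Constraint 3 (V != U) on D(V)={1,3,4} D(U)={7,8}: no change => not a revision
Constraint 4 (U < X) on D(U)={7,8} D(X)={5,7,8}: U {7,8}->{7}; X {5,7,8}->{8} => REVISION
Total revisions = 2

Answer: 2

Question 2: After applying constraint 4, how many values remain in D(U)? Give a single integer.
Constraint 1 (V + Z = U) on D(V)={1,3,4,6,7,8} D(Z)={3,4,5,6,7} D(U)={2,3,7,8}: V {1,3,4,6,7,8}->{1,3,4}; U {2,3,7,8}->{7,8}
Constraint 2 (V < Z) on D(V)={1,3,4} D(Z)={3,4,5,6,7}: no change
Constraint 3 (V != U) on D(V)={1,3,4} D(U)={7,8}: no change
Constraint 4 (U < X) on D(U)={7,8} D(X)={5,7,8}: U {7,8}->{7}; X {5,7,8}->{8}
So after constraint 4: D(U)={7}, size = 1

Answer: 1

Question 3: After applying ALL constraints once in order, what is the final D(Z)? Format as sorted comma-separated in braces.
Constraint 1 (V + Z = U) on D(V)={1,3,4,6,7,8} D(Z)={3,4,5,6,7} D(U)={2,3,7,8}: V {1,3,4,6,7,8}->{1,3,4}; U {2,3,7,8}->{7,8}
Constraint 2 (V < Z) on D(V)={1,3,4} D(Z)={3,4,5,6,7}: no change
Constraint 3 (V != U) on D(V)={1,3,4} D(U)={7,8}: no change
Constraint 4 (U < X) on D(U)={7,8} D(X)={5,7,8}: U {7,8}->{7}; X {5,7,8}->{8}
So after all 4 constraints: D(Z) = {3,4,5,6,7}

Answer: {3,4,5,6,7}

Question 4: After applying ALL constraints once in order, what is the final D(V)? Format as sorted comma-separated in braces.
Constraint 1 (V + Z = U) on D(V)={1,3,4,6,7,8} D(Z)={3,4,5,6,7} D(U)={2,3,7,8}: V {1,3,4,6,7,8}->{1,3,4}; U {2,3,7,8}->{7,8}
Constraint 2 (V < Z) on D(V)={1,3,4} D(Z)={3,4,5,6,7}: no change
Constraint 3 (V != U) on D(V)={1,3,4} D(U)={7,8}: no change
Constraint 4 (U < X) on D(U)={7,8} D(X)={5,7,8}: U {7,8}->{7}; X {5,7,8}->{8}
So after all 4 constraints: D(V) = {1,3,4}

Answer: {1,3,4}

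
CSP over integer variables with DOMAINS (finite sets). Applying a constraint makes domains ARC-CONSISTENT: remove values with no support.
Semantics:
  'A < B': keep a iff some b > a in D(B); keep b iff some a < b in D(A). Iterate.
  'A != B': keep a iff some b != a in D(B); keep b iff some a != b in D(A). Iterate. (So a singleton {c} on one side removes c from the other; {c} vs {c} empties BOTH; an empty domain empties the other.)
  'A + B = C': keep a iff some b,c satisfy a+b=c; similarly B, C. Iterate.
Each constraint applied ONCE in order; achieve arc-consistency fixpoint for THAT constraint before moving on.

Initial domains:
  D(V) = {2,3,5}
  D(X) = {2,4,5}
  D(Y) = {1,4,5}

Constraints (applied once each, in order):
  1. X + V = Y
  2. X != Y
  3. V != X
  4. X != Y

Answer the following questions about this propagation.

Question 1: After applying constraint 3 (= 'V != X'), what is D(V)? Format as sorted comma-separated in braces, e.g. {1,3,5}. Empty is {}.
Constraint 1 (X + V = Y) on D(X)={2,4,5} D(V)={2,3,5} D(Y)={1,4,5}: X {2,4,5}->{2}; V {2,3,5}->{2,3}; Y {1,4,5}->{4,5}
Constraint 2 (X != Y) on D(X)={2} D(Y)={4,5}: no change
Constraint 3 (V != X) on D(V)={2,3} D(X)={2}: V {2,3}->{3}
So after constraint 3: D(V) = {3}

Answer: {3}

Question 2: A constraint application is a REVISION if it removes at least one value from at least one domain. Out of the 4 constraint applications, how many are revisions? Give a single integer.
Answer: 2

Derivation:
Constraint 1 (X + V = Y) on D(X)={2,4,5} D(V)={2,3,5} D(Y)={1,4,5}: X {2,4,5}->{2}; V {2,3,5}->{2,3}; Y {1,4,5}->{4,5} => REVISION
Constraint 2 (X != Y) on D(X)={2} D(Y)={4,5}: no change => not a revision
Constraint 3 (V != X) on D(V)={2,3} D(X)={2}: V {2,3}->{3} => REVISION
Constraint 4 (X != Y) on D(X)={2} D(Y)={4,5}: no change => not a revision
Total revisions = 2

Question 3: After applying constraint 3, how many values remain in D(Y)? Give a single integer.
Answer: 2

Derivation:
Constraint 1 (X + V = Y) on D(X)={2,4,5} D(V)={2,3,5} D(Y)={1,4,5}: X {2,4,5}->{2}; V {2,3,5}->{2,3}; Y {1,4,5}->{4,5}
Constraint 2 (X != Y) on D(X)={2} D(Y)={4,5}: no change
Constraint 3 (V != X) on D(V)={2,3} D(X)={2}: V {2,3}->{3}
So after constraint 3: D(Y)={4,5}, size = 2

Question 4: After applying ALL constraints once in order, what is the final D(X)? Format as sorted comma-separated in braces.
Answer: {2}

Derivation:
Constraint 1 (X + V = Y) on D(X)={2,4,5} D(V)={2,3,5} D(Y)={1,4,5}: X {2,4,5}->{2}; V {2,3,5}->{2,3}; Y {1,4,5}->{4,5}
Constraint 2 (X != Y) on D(X)={2} D(Y)={4,5}: no change
Constraint 3 (V != X) on D(V)={2,3} D(X)={2}: V {2,3}->{3}
Constraint 4 (X != Y) on D(X)={2} D(Y)={4,5}: no change
So after all 4 constraints: D(X) = {2}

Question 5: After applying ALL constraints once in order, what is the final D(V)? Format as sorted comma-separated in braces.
Constraint 1 (X + V = Y) on D(X)={2,4,5} D(V)={2,3,5} D(Y)={1,4,5}: X {2,4,5}->{2}; V {2,3,5}->{2,3}; Y {1,4,5}->{4,5}
Constraint 2 (X != Y) on D(X)={2} D(Y)={4,5}: no change
Constraint 3 (V != X) on D(V)={2,3} D(X)={2}: V {2,3}->{3}
Constraint 4 (X != Y) on D(X)={2} D(Y)={4,5}: no change
So after all 4 constraints: D(V) = {3}

Answer: {3}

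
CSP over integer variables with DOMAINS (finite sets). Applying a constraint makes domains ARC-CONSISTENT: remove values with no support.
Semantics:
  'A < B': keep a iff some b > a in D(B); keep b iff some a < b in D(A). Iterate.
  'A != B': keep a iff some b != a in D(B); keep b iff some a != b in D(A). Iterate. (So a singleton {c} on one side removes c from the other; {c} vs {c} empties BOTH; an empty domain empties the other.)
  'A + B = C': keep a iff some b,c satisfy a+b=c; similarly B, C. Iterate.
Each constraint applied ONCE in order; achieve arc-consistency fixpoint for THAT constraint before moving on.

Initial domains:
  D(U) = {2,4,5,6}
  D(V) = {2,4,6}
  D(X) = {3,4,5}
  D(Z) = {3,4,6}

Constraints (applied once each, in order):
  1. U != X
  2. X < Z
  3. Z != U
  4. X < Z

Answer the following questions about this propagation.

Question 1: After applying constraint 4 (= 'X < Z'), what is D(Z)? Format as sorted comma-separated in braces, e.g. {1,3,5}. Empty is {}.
Answer: {4,6}

Derivation:
Constraint 1 (U != X) on D(U)={2,4,5,6} D(X)={3,4,5}: no change
Constraint 2 (X < Z) on D(X)={3,4,5} D(Z)={3,4,6}: Z {3,4,6}->{4,6}
Constraint 3 (Z != U) on D(Z)={4,6} D(U)={2,4,5,6}: no change
Constraint 4 (X < Z) on D(X)={3,4,5} D(Z)={4,6}: no change
So after constraint 4: D(Z) = {4,6}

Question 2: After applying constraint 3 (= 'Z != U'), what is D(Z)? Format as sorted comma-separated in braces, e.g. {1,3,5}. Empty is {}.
Answer: {4,6}

Derivation:
Constraint 1 (U != X) on D(U)={2,4,5,6} D(X)={3,4,5}: no change
Constraint 2 (X < Z) on D(X)={3,4,5} D(Z)={3,4,6}: Z {3,4,6}->{4,6}
Constraint 3 (Z != U) on D(Z)={4,6} D(U)={2,4,5,6}: no change
So after constraint 3: D(Z) = {4,6}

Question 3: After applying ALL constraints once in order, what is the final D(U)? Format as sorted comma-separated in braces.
Answer: {2,4,5,6}

Derivation:
Constraint 1 (U != X) on D(U)={2,4,5,6} D(X)={3,4,5}: no change
Constraint 2 (X < Z) on D(X)={3,4,5} D(Z)={3,4,6}: Z {3,4,6}->{4,6}
Constraint 3 (Z != U) on D(Z)={4,6} D(U)={2,4,5,6}: no change
Constraint 4 (X < Z) on D(X)={3,4,5} D(Z)={4,6}: no change
So after all 4 constraints: D(U) = {2,4,5,6}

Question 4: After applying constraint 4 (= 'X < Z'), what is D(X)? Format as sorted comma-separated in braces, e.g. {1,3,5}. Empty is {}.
Answer: {3,4,5}

Derivation:
Constraint 1 (U != X) on D(U)={2,4,5,6} D(X)={3,4,5}: no change
Constraint 2 (X < Z) on D(X)={3,4,5} D(Z)={3,4,6}: Z {3,4,6}->{4,6}
Constraint 3 (Z != U) on D(Z)={4,6} D(U)={2,4,5,6}: no change
Constraint 4 (X < Z) on D(X)={3,4,5} D(Z)={4,6}: no change
So after constraint 4: D(X) = {3,4,5}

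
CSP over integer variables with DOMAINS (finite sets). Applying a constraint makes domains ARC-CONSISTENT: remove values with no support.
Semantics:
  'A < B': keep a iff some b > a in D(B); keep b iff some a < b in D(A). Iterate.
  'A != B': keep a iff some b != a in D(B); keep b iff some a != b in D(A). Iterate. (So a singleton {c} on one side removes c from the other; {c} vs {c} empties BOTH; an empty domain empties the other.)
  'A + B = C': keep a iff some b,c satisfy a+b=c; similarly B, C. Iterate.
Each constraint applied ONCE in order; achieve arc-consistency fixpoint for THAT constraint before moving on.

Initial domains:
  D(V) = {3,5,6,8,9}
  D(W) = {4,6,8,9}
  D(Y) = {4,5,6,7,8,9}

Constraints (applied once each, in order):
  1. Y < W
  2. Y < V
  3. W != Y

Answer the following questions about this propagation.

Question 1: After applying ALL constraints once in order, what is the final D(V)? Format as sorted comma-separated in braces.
Constraint 1 (Y < W) on D(Y)={4,5,6,7,8,9} D(W)={4,6,8,9}: Y {4,5,6,7,8,9}->{4,5,6,7,8}; W {4,6,8,9}->{6,8,9}
Constraint 2 (Y < V) on D(Y)={4,5,6,7,8} D(V)={3,5,6,8,9}: V {3,5,6,8,9}->{5,6,8,9}
Constraint 3 (W != Y) on D(W)={6,8,9} D(Y)={4,5,6,7,8}: no change
So after all 3 constraints: D(V) = {5,6,8,9}

Answer: {5,6,8,9}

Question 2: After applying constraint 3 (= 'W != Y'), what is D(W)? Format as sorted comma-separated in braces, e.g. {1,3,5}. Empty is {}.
Constraint 1 (Y < W) on D(Y)={4,5,6,7,8,9} D(W)={4,6,8,9}: Y {4,5,6,7,8,9}->{4,5,6,7,8}; W {4,6,8,9}->{6,8,9}
Constraint 2 (Y < V) on D(Y)={4,5,6,7,8} D(V)={3,5,6,8,9}: V {3,5,6,8,9}->{5,6,8,9}
Constraint 3 (W != Y) on D(W)={6,8,9} D(Y)={4,5,6,7,8}: no change
So after constraint 3: D(W) = {6,8,9}

Answer: {6,8,9}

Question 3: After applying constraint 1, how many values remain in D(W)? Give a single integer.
Answer: 3

Derivation:
Constraint 1 (Y < W) on D(Y)={4,5,6,7,8,9} D(W)={4,6,8,9}: Y {4,5,6,7,8,9}->{4,5,6,7,8}; W {4,6,8,9}->{6,8,9}
So after constraint 1: D(W)={6,8,9}, size = 3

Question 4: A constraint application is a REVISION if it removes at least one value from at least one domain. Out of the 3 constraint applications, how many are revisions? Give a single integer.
Answer: 2

Derivation:
Constraint 1 (Y < W) on D(Y)={4,5,6,7,8,9} D(W)={4,6,8,9}: Y {4,5,6,7,8,9}->{4,5,6,7,8}; W {4,6,8,9}->{6,8,9} => REVISION
Constraint 2 (Y < V) on D(Y)={4,5,6,7,8} D(V)={3,5,6,8,9}: V {3,5,6,8,9}->{5,6,8,9} => REVISION
Constraint 3 (W != Y) on D(W)={6,8,9} D(Y)={4,5,6,7,8}: no change => not a revision
Total revisions = 2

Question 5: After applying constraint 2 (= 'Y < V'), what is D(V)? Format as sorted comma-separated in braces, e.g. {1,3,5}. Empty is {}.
Answer: {5,6,8,9}

Derivation:
Constraint 1 (Y < W) on D(Y)={4,5,6,7,8,9} D(W)={4,6,8,9}: Y {4,5,6,7,8,9}->{4,5,6,7,8}; W {4,6,8,9}->{6,8,9}
Constraint 2 (Y < V) on D(Y)={4,5,6,7,8} D(V)={3,5,6,8,9}: V {3,5,6,8,9}->{5,6,8,9}
So after constraint 2: D(V) = {5,6,8,9}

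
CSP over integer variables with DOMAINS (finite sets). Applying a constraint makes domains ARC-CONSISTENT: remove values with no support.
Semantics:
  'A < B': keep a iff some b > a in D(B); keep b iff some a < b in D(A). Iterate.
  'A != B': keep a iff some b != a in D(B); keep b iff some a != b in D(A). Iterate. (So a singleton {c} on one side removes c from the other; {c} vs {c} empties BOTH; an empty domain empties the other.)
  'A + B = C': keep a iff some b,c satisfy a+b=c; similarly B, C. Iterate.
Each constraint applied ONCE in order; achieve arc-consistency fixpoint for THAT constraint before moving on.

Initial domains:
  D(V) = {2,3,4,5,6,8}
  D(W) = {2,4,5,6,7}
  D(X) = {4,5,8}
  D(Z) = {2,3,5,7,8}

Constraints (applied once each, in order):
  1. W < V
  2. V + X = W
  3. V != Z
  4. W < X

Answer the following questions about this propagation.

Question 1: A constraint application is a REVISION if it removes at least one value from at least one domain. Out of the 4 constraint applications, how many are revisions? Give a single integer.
Constraint 1 (W < V) on D(W)={2,4,5,6,7} D(V)={2,3,4,5,6,8}: V {2,3,4,5,6,8}->{3,4,5,6,8} => REVISION
Constraint 2 (V + X = W) on D(V)={3,4,5,6,8} D(X)={4,5,8} D(W)={2,4,5,6,7}: V {3,4,5,6,8}->{3}; X {4,5,8}->{4}; W {2,4,5,6,7}->{7} => REVISION
Constraint 3 (V != Z) on D(V)={3} D(Z)={2,3,5,7,8}: Z {2,3,5,7,8}->{2,5,7,8} => REVISION
Constraint 4 (W < X) on D(W)={7} D(X)={4}: W {7}->{}; X {4}->{} => REVISION
Total revisions = 4

Answer: 4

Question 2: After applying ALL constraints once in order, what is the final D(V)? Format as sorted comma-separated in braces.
Constraint 1 (W < V) on D(W)={2,4,5,6,7} D(V)={2,3,4,5,6,8}: V {2,3,4,5,6,8}->{3,4,5,6,8}
Constraint 2 (V + X = W) on D(V)={3,4,5,6,8} D(X)={4,5,8} D(W)={2,4,5,6,7}: V {3,4,5,6,8}->{3}; X {4,5,8}->{4}; W {2,4,5,6,7}->{7}
Constraint 3 (V != Z) on D(V)={3} D(Z)={2,3,5,7,8}: Z {2,3,5,7,8}->{2,5,7,8}
Constraint 4 (W < X) on D(W)={7} D(X)={4}: W {7}->{}; X {4}->{}
So after all 4 constraints: D(V) = {3}

Answer: {3}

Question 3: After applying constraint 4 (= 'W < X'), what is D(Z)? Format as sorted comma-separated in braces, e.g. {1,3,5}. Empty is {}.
Answer: {2,5,7,8}

Derivation:
Constraint 1 (W < V) on D(W)={2,4,5,6,7} D(V)={2,3,4,5,6,8}: V {2,3,4,5,6,8}->{3,4,5,6,8}
Constraint 2 (V + X = W) on D(V)={3,4,5,6,8} D(X)={4,5,8} D(W)={2,4,5,6,7}: V {3,4,5,6,8}->{3}; X {4,5,8}->{4}; W {2,4,5,6,7}->{7}
Constraint 3 (V != Z) on D(V)={3} D(Z)={2,3,5,7,8}: Z {2,3,5,7,8}->{2,5,7,8}
Constraint 4 (W < X) on D(W)={7} D(X)={4}: W {7}->{}; X {4}->{}
So after constraint 4: D(Z) = {2,5,7,8}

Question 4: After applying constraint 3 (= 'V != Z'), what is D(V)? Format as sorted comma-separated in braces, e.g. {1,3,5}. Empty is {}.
Answer: {3}

Derivation:
Constraint 1 (W < V) on D(W)={2,4,5,6,7} D(V)={2,3,4,5,6,8}: V {2,3,4,5,6,8}->{3,4,5,6,8}
Constraint 2 (V + X = W) on D(V)={3,4,5,6,8} D(X)={4,5,8} D(W)={2,4,5,6,7}: V {3,4,5,6,8}->{3}; X {4,5,8}->{4}; W {2,4,5,6,7}->{7}
Constraint 3 (V != Z) on D(V)={3} D(Z)={2,3,5,7,8}: Z {2,3,5,7,8}->{2,5,7,8}
So after constraint 3: D(V) = {3}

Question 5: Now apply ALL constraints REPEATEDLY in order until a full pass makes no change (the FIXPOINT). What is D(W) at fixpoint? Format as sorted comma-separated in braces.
Answer: {}

Derivation:
pass 0 (initial): D(W)={2,4,5,6,7}
pass 1: V {2,3,4,5,6,8}->{3}; W {2,4,5,6,7}->{}; X {4,5,8}->{}; Z {2,3,5,7,8}->{2,5,7,8}
pass 2: V {3}->{}; Z {2,5,7,8}->{}
pass 3: no change
Fixpoint after 3 passes: D(W) = {}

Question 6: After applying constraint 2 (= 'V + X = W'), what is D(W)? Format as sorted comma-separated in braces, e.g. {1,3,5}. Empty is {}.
Constraint 1 (W < V) on D(W)={2,4,5,6,7} D(V)={2,3,4,5,6,8}: V {2,3,4,5,6,8}->{3,4,5,6,8}
Constraint 2 (V + X = W) on D(V)={3,4,5,6,8} D(X)={4,5,8} D(W)={2,4,5,6,7}: V {3,4,5,6,8}->{3}; X {4,5,8}->{4}; W {2,4,5,6,7}->{7}
So after constraint 2: D(W) = {7}

Answer: {7}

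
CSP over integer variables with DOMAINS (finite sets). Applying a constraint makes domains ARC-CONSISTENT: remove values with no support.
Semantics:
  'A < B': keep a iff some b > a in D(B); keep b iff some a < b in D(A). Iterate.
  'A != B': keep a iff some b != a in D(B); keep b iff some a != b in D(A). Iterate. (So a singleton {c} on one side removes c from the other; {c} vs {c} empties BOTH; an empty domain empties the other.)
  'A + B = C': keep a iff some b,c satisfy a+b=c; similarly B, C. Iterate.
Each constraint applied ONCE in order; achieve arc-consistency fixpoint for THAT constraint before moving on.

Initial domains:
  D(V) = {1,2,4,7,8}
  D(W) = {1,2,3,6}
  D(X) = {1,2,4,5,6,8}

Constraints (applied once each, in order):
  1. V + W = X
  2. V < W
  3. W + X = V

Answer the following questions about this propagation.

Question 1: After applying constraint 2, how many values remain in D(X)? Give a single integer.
Answer: 5

Derivation:
Constraint 1 (V + W = X) on D(V)={1,2,4,7,8} D(W)={1,2,3,6} D(X)={1,2,4,5,6,8}: V {1,2,4,7,8}->{1,2,4,7}; X {1,2,4,5,6,8}->{2,4,5,6,8}
Constraint 2 (V < W) on D(V)={1,2,4,7} D(W)={1,2,3,6}: V {1,2,4,7}->{1,2,4}; W {1,2,3,6}->{2,3,6}
So after constraint 2: D(X)={2,4,5,6,8}, size = 5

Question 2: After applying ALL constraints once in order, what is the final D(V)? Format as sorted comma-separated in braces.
Constraint 1 (V + W = X) on D(V)={1,2,4,7,8} D(W)={1,2,3,6} D(X)={1,2,4,5,6,8}: V {1,2,4,7,8}->{1,2,4,7}; X {1,2,4,5,6,8}->{2,4,5,6,8}
Constraint 2 (V < W) on D(V)={1,2,4,7} D(W)={1,2,3,6}: V {1,2,4,7}->{1,2,4}; W {1,2,3,6}->{2,3,6}
Constraint 3 (W + X = V) on D(W)={2,3,6} D(X)={2,4,5,6,8} D(V)={1,2,4}: W {2,3,6}->{2}; X {2,4,5,6,8}->{2}; V {1,2,4}->{4}
So after all 3 constraints: D(V) = {4}

Answer: {4}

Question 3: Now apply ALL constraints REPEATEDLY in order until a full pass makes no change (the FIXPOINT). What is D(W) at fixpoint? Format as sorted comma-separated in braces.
pass 0 (initial): D(W)={1,2,3,6}
pass 1: V {1,2,4,7,8}->{4}; W {1,2,3,6}->{2}; X {1,2,4,5,6,8}->{2}
pass 2: V {4}->{}; W {2}->{}; X {2}->{}
pass 3: no change
Fixpoint after 3 passes: D(W) = {}

Answer: {}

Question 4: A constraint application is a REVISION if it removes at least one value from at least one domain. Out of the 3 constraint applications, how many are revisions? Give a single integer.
Answer: 3

Derivation:
Constraint 1 (V + W = X) on D(V)={1,2,4,7,8} D(W)={1,2,3,6} D(X)={1,2,4,5,6,8}: V {1,2,4,7,8}->{1,2,4,7}; X {1,2,4,5,6,8}->{2,4,5,6,8} => REVISION
Constraint 2 (V < W) on D(V)={1,2,4,7} D(W)={1,2,3,6}: V {1,2,4,7}->{1,2,4}; W {1,2,3,6}->{2,3,6} => REVISION
Constraint 3 (W + X = V) on D(W)={2,3,6} D(X)={2,4,5,6,8} D(V)={1,2,4}: W {2,3,6}->{2}; X {2,4,5,6,8}->{2}; V {1,2,4}->{4} => REVISION
Total revisions = 3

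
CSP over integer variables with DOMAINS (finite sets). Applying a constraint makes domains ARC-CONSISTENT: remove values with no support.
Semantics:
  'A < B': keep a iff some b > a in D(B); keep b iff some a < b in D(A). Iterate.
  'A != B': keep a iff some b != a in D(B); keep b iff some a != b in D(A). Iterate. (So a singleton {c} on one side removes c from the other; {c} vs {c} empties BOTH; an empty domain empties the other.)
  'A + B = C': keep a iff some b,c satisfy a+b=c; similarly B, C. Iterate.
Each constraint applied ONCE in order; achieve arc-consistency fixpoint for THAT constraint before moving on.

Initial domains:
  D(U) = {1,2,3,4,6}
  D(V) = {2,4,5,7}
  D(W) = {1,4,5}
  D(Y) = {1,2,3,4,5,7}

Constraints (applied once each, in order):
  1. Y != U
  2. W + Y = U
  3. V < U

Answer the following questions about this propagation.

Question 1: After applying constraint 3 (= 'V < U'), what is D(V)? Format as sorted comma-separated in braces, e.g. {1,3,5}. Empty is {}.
Constraint 1 (Y != U) on D(Y)={1,2,3,4,5,7} D(U)={1,2,3,4,6}: no change
Constraint 2 (W + Y = U) on D(W)={1,4,5} D(Y)={1,2,3,4,5,7} D(U)={1,2,3,4,6}: Y {1,2,3,4,5,7}->{1,2,3,5}; U {1,2,3,4,6}->{2,3,4,6}
Constraint 3 (V < U) on D(V)={2,4,5,7} D(U)={2,3,4,6}: V {2,4,5,7}->{2,4,5}; U {2,3,4,6}->{3,4,6}
So after constraint 3: D(V) = {2,4,5}

Answer: {2,4,5}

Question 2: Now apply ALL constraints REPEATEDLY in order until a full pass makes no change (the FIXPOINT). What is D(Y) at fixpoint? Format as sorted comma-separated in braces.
Answer: {1,2,3,5}

Derivation:
pass 0 (initial): D(Y)={1,2,3,4,5,7}
pass 1: U {1,2,3,4,6}->{3,4,6}; V {2,4,5,7}->{2,4,5}; Y {1,2,3,4,5,7}->{1,2,3,5}
pass 2: no change
Fixpoint after 2 passes: D(Y) = {1,2,3,5}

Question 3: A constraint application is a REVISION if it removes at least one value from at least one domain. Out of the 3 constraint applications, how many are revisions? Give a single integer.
Answer: 2

Derivation:
Constraint 1 (Y != U) on D(Y)={1,2,3,4,5,7} D(U)={1,2,3,4,6}: no change => not a revision
Constraint 2 (W + Y = U) on D(W)={1,4,5} D(Y)={1,2,3,4,5,7} D(U)={1,2,3,4,6}: Y {1,2,3,4,5,7}->{1,2,3,5}; U {1,2,3,4,6}->{2,3,4,6} => REVISION
Constraint 3 (V < U) on D(V)={2,4,5,7} D(U)={2,3,4,6}: V {2,4,5,7}->{2,4,5}; U {2,3,4,6}->{3,4,6} => REVISION
Total revisions = 2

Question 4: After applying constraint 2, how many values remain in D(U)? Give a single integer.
Answer: 4

Derivation:
Constraint 1 (Y != U) on D(Y)={1,2,3,4,5,7} D(U)={1,2,3,4,6}: no change
Constraint 2 (W + Y = U) on D(W)={1,4,5} D(Y)={1,2,3,4,5,7} D(U)={1,2,3,4,6}: Y {1,2,3,4,5,7}->{1,2,3,5}; U {1,2,3,4,6}->{2,3,4,6}
So after constraint 2: D(U)={2,3,4,6}, size = 4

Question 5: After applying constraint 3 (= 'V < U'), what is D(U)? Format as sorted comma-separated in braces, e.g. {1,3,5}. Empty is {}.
Answer: {3,4,6}

Derivation:
Constraint 1 (Y != U) on D(Y)={1,2,3,4,5,7} D(U)={1,2,3,4,6}: no change
Constraint 2 (W + Y = U) on D(W)={1,4,5} D(Y)={1,2,3,4,5,7} D(U)={1,2,3,4,6}: Y {1,2,3,4,5,7}->{1,2,3,5}; U {1,2,3,4,6}->{2,3,4,6}
Constraint 3 (V < U) on D(V)={2,4,5,7} D(U)={2,3,4,6}: V {2,4,5,7}->{2,4,5}; U {2,3,4,6}->{3,4,6}
So after constraint 3: D(U) = {3,4,6}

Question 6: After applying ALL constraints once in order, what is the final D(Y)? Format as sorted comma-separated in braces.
Answer: {1,2,3,5}

Derivation:
Constraint 1 (Y != U) on D(Y)={1,2,3,4,5,7} D(U)={1,2,3,4,6}: no change
Constraint 2 (W + Y = U) on D(W)={1,4,5} D(Y)={1,2,3,4,5,7} D(U)={1,2,3,4,6}: Y {1,2,3,4,5,7}->{1,2,3,5}; U {1,2,3,4,6}->{2,3,4,6}
Constraint 3 (V < U) on D(V)={2,4,5,7} D(U)={2,3,4,6}: V {2,4,5,7}->{2,4,5}; U {2,3,4,6}->{3,4,6}
So after all 3 constraints: D(Y) = {1,2,3,5}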